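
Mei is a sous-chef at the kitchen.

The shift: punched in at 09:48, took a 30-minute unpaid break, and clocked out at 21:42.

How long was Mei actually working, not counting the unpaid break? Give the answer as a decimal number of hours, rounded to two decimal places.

The shift: 09:48–21:42 = 11 h 54 min; less 30 min break → 11 h 24 min

11.40 hours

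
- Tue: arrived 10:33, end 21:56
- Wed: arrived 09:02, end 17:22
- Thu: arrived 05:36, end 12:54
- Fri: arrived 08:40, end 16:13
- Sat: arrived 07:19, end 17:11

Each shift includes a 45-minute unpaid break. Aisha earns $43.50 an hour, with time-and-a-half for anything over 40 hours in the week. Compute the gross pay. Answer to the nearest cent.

$1784.59

Tue: 10:33–21:56 = 11 h 23 min; less 45 min break → 10 h 38 min
Wed: 09:02–17:22 = 8 h 20 min; less 45 min break → 7 h 35 min
Thu: 05:36–12:54 = 7 h 18 min; less 45 min break → 6 h 33 min
Fri: 08:40–16:13 = 7 h 33 min; less 45 min break → 6 h 48 min
Sat: 07:19–17:11 = 9 h 52 min; less 45 min break → 9 h 7 min
Total worked: 40 h 41 min = 2441 min.
Regular 40 h 0 min = 2400 min at $43.50/h; overtime 0 h 41 min = 41 min at $65.25/h.
Pay = (2400 × $43.50 + 41 × $65.25) ÷ 60 = $1784.59.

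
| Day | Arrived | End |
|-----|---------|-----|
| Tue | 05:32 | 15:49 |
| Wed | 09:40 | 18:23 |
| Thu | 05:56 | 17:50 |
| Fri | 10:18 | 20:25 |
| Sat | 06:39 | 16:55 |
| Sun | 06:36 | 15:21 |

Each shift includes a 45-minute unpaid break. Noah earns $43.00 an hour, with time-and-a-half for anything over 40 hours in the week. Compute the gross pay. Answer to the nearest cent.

$2721.90

Tue: 05:32–15:49 = 10 h 17 min; less 45 min break → 9 h 32 min
Wed: 09:40–18:23 = 8 h 43 min; less 45 min break → 7 h 58 min
Thu: 05:56–17:50 = 11 h 54 min; less 45 min break → 11 h 9 min
Fri: 10:18–20:25 = 10 h 7 min; less 45 min break → 9 h 22 min
Sat: 06:39–16:55 = 10 h 16 min; less 45 min break → 9 h 31 min
Sun: 06:36–15:21 = 8 h 45 min; less 45 min break → 8 h 0 min
Total worked: 55 h 32 min = 3332 min.
Regular 40 h 0 min = 2400 min at $43.00/h; overtime 15 h 32 min = 932 min at $64.50/h.
Pay = (2400 × $43.00 + 932 × $64.50) ÷ 60 = $2721.90.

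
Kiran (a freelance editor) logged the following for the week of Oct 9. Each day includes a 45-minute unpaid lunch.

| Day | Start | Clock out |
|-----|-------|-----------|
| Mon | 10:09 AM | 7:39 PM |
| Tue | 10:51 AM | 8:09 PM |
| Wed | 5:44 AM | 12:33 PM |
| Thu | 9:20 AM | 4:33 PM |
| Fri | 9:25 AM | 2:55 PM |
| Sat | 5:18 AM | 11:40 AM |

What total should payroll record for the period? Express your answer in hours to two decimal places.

40.20 hours

Mon: 10:09 AM–7:39 PM = 9 h 30 min; less 45 min break → 8 h 45 min
Tue: 10:51 AM–8:09 PM = 9 h 18 min; less 45 min break → 8 h 33 min
Wed: 5:44 AM–12:33 PM = 6 h 49 min; less 45 min break → 6 h 4 min
Thu: 9:20 AM–4:33 PM = 7 h 13 min; less 45 min break → 6 h 28 min
Fri: 9:25 AM–2:55 PM = 5 h 30 min; less 45 min break → 4 h 45 min
Sat: 5:18 AM–11:40 AM = 6 h 22 min; less 45 min break → 5 h 37 min
Total: 8 h 45 min + 8 h 33 min + 6 h 4 min + 6 h 28 min + 4 h 45 min + 5 h 37 min = 40 h 12 min.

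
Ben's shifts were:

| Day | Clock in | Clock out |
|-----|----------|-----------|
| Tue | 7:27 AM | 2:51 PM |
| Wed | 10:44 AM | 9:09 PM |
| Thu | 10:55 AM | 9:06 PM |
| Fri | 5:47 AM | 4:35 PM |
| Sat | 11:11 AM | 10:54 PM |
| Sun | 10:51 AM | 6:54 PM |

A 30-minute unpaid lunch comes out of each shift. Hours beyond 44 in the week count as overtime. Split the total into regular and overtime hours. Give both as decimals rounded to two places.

Tue: 7:27 AM–2:51 PM = 7 h 24 min; less 30 min break → 6 h 54 min
Wed: 10:44 AM–9:09 PM = 10 h 25 min; less 30 min break → 9 h 55 min
Thu: 10:55 AM–9:06 PM = 10 h 11 min; less 30 min break → 9 h 41 min
Fri: 5:47 AM–4:35 PM = 10 h 48 min; less 30 min break → 10 h 18 min
Sat: 11:11 AM–10:54 PM = 11 h 43 min; less 30 min break → 11 h 13 min
Sun: 10:51 AM–6:54 PM = 8 h 3 min; less 30 min break → 7 h 33 min
Total worked: 55 h 34 min = 55.57 h.
Threshold 44 h → overtime 11 h 34 min, regular 44 h 0 min.

Regular 44.00 hours, overtime 11.57 hours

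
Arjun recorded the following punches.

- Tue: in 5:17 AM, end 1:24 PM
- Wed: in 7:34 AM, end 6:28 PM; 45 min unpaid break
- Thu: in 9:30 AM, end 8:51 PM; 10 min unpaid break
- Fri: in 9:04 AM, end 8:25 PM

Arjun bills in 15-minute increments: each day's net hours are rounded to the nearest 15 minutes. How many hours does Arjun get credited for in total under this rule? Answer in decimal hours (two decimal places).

Tue: 5:17 AM–1:24 PM = 8 h 7 min → rounds to 8 h 0 min
Wed: 7:34 AM–6:28 PM = 10 h 54 min − 45 min = 10 h 9 min → rounds to 10 h 15 min
Thu: 9:30 AM–8:51 PM = 11 h 21 min − 10 min = 11 h 11 min → rounds to 11 h 15 min
Fri: 9:04 AM–8:25 PM = 11 h 21 min → rounds to 11 h 15 min
Total credited: 40 h 45 min.

40.75 hours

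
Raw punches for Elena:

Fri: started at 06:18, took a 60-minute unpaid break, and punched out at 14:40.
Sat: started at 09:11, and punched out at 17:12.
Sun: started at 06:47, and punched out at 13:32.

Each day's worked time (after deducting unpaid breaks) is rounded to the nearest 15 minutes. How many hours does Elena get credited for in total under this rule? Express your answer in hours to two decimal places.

Fri: 06:18–14:40 = 8 h 22 min − 60 min = 7 h 22 min → rounds to 7 h 15 min
Sat: 09:11–17:12 = 8 h 1 min → rounds to 8 h 0 min
Sun: 06:47–13:32 = 6 h 45 min → rounds to 6 h 45 min
Total credited: 22 h 0 min.

22.00 hours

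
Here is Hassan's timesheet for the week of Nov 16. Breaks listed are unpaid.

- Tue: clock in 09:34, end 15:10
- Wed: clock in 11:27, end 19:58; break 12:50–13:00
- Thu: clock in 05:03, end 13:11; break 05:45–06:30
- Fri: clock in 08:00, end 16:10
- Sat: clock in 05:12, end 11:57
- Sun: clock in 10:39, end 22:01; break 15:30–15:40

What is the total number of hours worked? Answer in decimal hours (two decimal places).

Tue: 09:34–15:10 = 5 h 36 min
Wed: 11:27–19:58 = 8 h 31 min; less 10 min break → 8 h 21 min
Thu: 05:03–13:11 = 8 h 8 min; less 45 min break → 7 h 23 min
Fri: 08:00–16:10 = 8 h 10 min
Sat: 05:12–11:57 = 6 h 45 min
Sun: 10:39–22:01 = 11 h 22 min; less 10 min break → 11 h 12 min
Total: 5 h 36 min + 8 h 21 min + 7 h 23 min + 8 h 10 min + 6 h 45 min + 11 h 12 min = 47 h 27 min.

47.45 hours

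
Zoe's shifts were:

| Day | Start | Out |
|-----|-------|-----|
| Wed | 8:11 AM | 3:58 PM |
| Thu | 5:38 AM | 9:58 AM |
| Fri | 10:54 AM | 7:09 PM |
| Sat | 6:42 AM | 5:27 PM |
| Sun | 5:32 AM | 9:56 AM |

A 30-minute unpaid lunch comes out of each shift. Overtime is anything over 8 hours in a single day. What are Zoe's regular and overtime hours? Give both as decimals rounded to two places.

Wed: 8:11 AM–3:58 PM = 7 h 47 min; less 30 min break → 7 h 17 min
Thu: 5:38 AM–9:58 AM = 4 h 20 min; less 30 min break → 3 h 50 min
Fri: 10:54 AM–7:09 PM = 8 h 15 min; less 30 min break → 7 h 45 min
Sat: 6:42 AM–5:27 PM = 10 h 45 min; less 30 min break → 10 h 15 min
Sun: 5:32 AM–9:56 AM = 4 h 24 min; less 30 min break → 3 h 54 min
Wed reg 7 h 17 min / OT 0 h 0 min; Thu reg 3 h 50 min / OT 0 h 0 min; Fri reg 7 h 45 min / OT 0 h 0 min; Sat reg 8 h 0 min / OT 2 h 15 min; Sun reg 3 h 54 min / OT 0 h 0 min.
Totals: regular 30 h 46 min, overtime 2 h 15 min.

Regular 30.77 hours, overtime 2.25 hours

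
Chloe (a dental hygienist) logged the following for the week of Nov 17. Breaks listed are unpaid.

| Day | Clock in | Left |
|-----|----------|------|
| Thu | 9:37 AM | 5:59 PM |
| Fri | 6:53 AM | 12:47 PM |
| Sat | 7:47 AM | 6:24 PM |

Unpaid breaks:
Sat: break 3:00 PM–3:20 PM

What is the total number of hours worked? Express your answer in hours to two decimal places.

Thu: 9:37 AM–5:59 PM = 8 h 22 min
Fri: 6:53 AM–12:47 PM = 5 h 54 min
Sat: 7:47 AM–6:24 PM = 10 h 37 min; less 20 min break → 10 h 17 min
Total: 8 h 22 min + 5 h 54 min + 10 h 17 min = 24 h 33 min.

24.55 hours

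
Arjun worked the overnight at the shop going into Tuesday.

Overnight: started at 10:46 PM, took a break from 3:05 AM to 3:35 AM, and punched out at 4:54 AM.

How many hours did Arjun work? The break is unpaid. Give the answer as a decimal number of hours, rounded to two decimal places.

Overnight: 10:46 PM → midnight = 1 h 14 min; midnight → 4:54 AM = 4 h 54 min; span 6 h 8 min; less 30 min break → 5 h 38 min

5.63 hours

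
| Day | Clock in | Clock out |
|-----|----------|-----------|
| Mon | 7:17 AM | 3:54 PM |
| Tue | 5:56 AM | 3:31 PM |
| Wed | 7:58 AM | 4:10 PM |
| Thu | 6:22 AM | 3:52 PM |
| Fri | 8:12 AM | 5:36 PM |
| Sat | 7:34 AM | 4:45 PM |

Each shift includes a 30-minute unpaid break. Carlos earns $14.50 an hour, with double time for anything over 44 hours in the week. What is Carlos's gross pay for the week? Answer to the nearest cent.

Mon: 7:17 AM–3:54 PM = 8 h 37 min; less 30 min break → 8 h 7 min
Tue: 5:56 AM–3:31 PM = 9 h 35 min; less 30 min break → 9 h 5 min
Wed: 7:58 AM–4:10 PM = 8 h 12 min; less 30 min break → 7 h 42 min
Thu: 6:22 AM–3:52 PM = 9 h 30 min; less 30 min break → 9 h 0 min
Fri: 8:12 AM–5:36 PM = 9 h 24 min; less 30 min break → 8 h 54 min
Sat: 7:34 AM–4:45 PM = 9 h 11 min; less 30 min break → 8 h 41 min
Total worked: 51 h 29 min = 3089 min.
Regular 44 h 0 min = 2640 min at $14.50/h; overtime 7 h 29 min = 449 min at $29.00/h.
Pay = (2640 × $14.50 + 449 × $29.00) ÷ 60 = $855.02.

$855.02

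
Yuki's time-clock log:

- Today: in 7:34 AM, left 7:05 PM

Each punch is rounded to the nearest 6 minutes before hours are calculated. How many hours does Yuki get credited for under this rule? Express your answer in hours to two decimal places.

11.50 hours

Today: in 7:34 AM→7:36 AM, out 7:05 PM→7:06 PM; 11 h 30 min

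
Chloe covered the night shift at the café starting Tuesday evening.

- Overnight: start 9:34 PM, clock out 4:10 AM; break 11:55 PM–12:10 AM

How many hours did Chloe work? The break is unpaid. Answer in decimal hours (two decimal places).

6.35 hours

Overnight: 9:34 PM → midnight = 2 h 26 min; midnight → 4:10 AM = 4 h 10 min; span 6 h 36 min; less 15 min break → 6 h 21 min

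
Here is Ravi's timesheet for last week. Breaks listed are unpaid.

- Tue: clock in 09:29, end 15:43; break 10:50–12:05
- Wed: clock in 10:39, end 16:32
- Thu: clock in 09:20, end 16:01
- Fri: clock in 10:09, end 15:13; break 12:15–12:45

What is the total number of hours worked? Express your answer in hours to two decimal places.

Tue: 09:29–15:43 = 6 h 14 min; less 75 min break → 4 h 59 min
Wed: 10:39–16:32 = 5 h 53 min
Thu: 09:20–16:01 = 6 h 41 min
Fri: 10:09–15:13 = 5 h 4 min; less 30 min break → 4 h 34 min
Total: 4 h 59 min + 5 h 53 min + 6 h 41 min + 4 h 34 min = 22 h 7 min.

22.12 hours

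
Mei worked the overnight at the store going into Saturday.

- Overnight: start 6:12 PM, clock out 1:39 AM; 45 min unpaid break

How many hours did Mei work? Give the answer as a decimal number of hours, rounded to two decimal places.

Overnight: 6:12 PM → midnight = 5 h 48 min; midnight → 1:39 AM = 1 h 39 min; span 7 h 27 min; less 45 min break → 6 h 42 min

6.70 hours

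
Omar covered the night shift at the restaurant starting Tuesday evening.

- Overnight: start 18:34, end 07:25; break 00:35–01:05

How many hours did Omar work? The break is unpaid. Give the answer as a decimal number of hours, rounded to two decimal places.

12.35 hours

Overnight: 18:34 → midnight = 5 h 26 min; midnight → 07:25 = 7 h 25 min; span 12 h 51 min; less 30 min break → 12 h 21 min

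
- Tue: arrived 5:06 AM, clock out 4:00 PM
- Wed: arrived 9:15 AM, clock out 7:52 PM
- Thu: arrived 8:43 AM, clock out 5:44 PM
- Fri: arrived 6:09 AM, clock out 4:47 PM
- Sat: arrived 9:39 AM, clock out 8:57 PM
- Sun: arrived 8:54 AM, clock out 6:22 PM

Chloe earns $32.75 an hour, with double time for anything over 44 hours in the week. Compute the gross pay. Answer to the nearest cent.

$2615.63

Tue: 5:06 AM–4:00 PM = 10 h 54 min
Wed: 9:15 AM–7:52 PM = 10 h 37 min
Thu: 8:43 AM–5:44 PM = 9 h 1 min
Fri: 6:09 AM–4:47 PM = 10 h 38 min
Sat: 9:39 AM–8:57 PM = 11 h 18 min
Sun: 8:54 AM–6:22 PM = 9 h 28 min
Total worked: 61 h 56 min = 3716 min.
Regular 44 h 0 min = 2640 min at $32.75/h; overtime 17 h 56 min = 1076 min at $65.50/h.
Pay = (2640 × $32.75 + 1076 × $65.50) ÷ 60 = $2615.63.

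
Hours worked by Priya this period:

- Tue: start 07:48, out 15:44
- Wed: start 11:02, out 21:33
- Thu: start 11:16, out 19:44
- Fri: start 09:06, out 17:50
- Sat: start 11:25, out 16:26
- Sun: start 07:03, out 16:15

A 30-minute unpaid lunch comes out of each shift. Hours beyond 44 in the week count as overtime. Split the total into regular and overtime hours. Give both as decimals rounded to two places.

Regular 44.00 hours, overtime 2.87 hours

Tue: 07:48–15:44 = 7 h 56 min; less 30 min break → 7 h 26 min
Wed: 11:02–21:33 = 10 h 31 min; less 30 min break → 10 h 1 min
Thu: 11:16–19:44 = 8 h 28 min; less 30 min break → 7 h 58 min
Fri: 09:06–17:50 = 8 h 44 min; less 30 min break → 8 h 14 min
Sat: 11:25–16:26 = 5 h 1 min; less 30 min break → 4 h 31 min
Sun: 07:03–16:15 = 9 h 12 min; less 30 min break → 8 h 42 min
Total worked: 46 h 52 min = 46.87 h.
Threshold 44 h → overtime 2 h 52 min, regular 44 h 0 min.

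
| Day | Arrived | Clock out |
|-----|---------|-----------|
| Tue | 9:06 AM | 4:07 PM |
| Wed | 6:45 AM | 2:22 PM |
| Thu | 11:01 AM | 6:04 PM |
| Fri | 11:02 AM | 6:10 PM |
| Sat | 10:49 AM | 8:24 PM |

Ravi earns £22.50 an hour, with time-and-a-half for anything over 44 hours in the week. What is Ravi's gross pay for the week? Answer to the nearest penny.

Tue: 9:06 AM–4:07 PM = 7 h 1 min
Wed: 6:45 AM–2:22 PM = 7 h 37 min
Thu: 11:01 AM–6:04 PM = 7 h 3 min
Fri: 11:02 AM–6:10 PM = 7 h 8 min
Sat: 10:49 AM–8:24 PM = 9 h 35 min
Total worked: 38 h 24 min = 2304 min.
Regular 38 h 24 min = 2304 min at £22.50/h; overtime 0 h 0 min = 0 min at £33.75/h.
Pay = (2304 × £22.50 + 0 × £33.75) ÷ 60 = £864.00.

£864.00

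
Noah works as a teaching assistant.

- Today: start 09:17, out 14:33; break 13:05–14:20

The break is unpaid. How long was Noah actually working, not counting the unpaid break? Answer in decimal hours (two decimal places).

Today: 09:17–14:33 = 5 h 16 min; less 75 min break → 4 h 1 min

4.02 hours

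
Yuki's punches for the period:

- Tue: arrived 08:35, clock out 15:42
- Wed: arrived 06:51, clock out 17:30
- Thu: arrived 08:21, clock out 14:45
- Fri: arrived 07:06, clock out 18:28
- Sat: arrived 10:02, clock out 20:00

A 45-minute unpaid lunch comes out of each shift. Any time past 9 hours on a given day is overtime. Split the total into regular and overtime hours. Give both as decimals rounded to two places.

Regular 39.02 hours, overtime 2.73 hours

Tue: 08:35–15:42 = 7 h 7 min; less 45 min break → 6 h 22 min
Wed: 06:51–17:30 = 10 h 39 min; less 45 min break → 9 h 54 min
Thu: 08:21–14:45 = 6 h 24 min; less 45 min break → 5 h 39 min
Fri: 07:06–18:28 = 11 h 22 min; less 45 min break → 10 h 37 min
Sat: 10:02–20:00 = 9 h 58 min; less 45 min break → 9 h 13 min
Tue reg 6 h 22 min / OT 0 h 0 min; Wed reg 9 h 0 min / OT 0 h 54 min; Thu reg 5 h 39 min / OT 0 h 0 min; Fri reg 9 h 0 min / OT 1 h 37 min; Sat reg 9 h 0 min / OT 0 h 13 min.
Totals: regular 39 h 1 min, overtime 2 h 44 min.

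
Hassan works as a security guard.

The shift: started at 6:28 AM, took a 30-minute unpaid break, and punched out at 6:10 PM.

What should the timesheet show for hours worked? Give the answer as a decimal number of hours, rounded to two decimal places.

11.20 hours

The shift: 6:28 AM–6:10 PM = 11 h 42 min; less 30 min break → 11 h 12 min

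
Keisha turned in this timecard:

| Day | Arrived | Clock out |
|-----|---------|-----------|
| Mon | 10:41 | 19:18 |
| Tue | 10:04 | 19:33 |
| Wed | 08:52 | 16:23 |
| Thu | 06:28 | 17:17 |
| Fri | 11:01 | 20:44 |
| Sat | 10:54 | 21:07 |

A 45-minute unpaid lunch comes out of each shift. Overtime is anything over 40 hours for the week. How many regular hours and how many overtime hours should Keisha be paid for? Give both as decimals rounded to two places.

Mon: 10:41–19:18 = 8 h 37 min; less 45 min break → 7 h 52 min
Tue: 10:04–19:33 = 9 h 29 min; less 45 min break → 8 h 44 min
Wed: 08:52–16:23 = 7 h 31 min; less 45 min break → 6 h 46 min
Thu: 06:28–17:17 = 10 h 49 min; less 45 min break → 10 h 4 min
Fri: 11:01–20:44 = 9 h 43 min; less 45 min break → 8 h 58 min
Sat: 10:54–21:07 = 10 h 13 min; less 45 min break → 9 h 28 min
Total worked: 51 h 52 min = 51.87 h.
Threshold 40 h → overtime 11 h 52 min, regular 40 h 0 min.

Regular 40.00 hours, overtime 11.87 hours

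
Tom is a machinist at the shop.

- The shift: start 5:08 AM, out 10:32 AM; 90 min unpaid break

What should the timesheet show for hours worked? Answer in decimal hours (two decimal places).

3.90 hours

The shift: 5:08 AM–10:32 AM = 5 h 24 min; less 90 min break → 3 h 54 min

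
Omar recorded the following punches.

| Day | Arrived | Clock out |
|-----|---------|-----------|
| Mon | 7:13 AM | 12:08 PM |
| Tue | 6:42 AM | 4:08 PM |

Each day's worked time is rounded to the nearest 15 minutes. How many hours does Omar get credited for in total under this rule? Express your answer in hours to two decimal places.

Mon: 7:13 AM–12:08 PM = 4 h 55 min → rounds to 5 h 0 min
Tue: 6:42 AM–4:08 PM = 9 h 26 min → rounds to 9 h 30 min
Total credited: 14 h 30 min.

14.50 hours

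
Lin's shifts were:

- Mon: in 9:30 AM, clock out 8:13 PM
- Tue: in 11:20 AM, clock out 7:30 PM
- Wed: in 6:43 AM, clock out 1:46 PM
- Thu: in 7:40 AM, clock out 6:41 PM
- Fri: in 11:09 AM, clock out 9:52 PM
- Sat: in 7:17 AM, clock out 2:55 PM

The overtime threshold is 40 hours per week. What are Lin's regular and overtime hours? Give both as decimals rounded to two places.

Regular 40.00 hours, overtime 15.30 hours

Mon: 9:30 AM–8:13 PM = 10 h 43 min
Tue: 11:20 AM–7:30 PM = 8 h 10 min
Wed: 6:43 AM–1:46 PM = 7 h 3 min
Thu: 7:40 AM–6:41 PM = 11 h 1 min
Fri: 11:09 AM–9:52 PM = 10 h 43 min
Sat: 7:17 AM–2:55 PM = 7 h 38 min
Total worked: 55 h 18 min = 55.30 h.
Threshold 40 h → overtime 15 h 18 min, regular 40 h 0 min.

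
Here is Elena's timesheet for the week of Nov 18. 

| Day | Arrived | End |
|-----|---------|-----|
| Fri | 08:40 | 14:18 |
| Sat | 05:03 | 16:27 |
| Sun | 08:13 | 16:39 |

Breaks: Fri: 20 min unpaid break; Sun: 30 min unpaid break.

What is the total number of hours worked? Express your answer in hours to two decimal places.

Fri: 08:40–14:18 = 5 h 38 min; less 20 min break → 5 h 18 min
Sat: 05:03–16:27 = 11 h 24 min
Sun: 08:13–16:39 = 8 h 26 min; less 30 min break → 7 h 56 min
Total: 5 h 18 min + 11 h 24 min + 7 h 56 min = 24 h 38 min.

24.63 hours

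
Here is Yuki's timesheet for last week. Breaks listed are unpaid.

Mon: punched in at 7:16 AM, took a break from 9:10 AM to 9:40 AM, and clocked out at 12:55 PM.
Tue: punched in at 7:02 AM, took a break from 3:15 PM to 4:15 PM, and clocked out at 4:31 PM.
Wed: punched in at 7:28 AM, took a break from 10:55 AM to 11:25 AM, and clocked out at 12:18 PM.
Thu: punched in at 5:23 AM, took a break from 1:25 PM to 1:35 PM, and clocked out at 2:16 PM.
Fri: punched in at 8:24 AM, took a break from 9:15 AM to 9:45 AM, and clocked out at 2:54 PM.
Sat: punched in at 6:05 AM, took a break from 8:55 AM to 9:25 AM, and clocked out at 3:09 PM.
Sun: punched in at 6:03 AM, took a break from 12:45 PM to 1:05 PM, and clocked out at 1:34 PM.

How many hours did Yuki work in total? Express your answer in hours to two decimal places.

48.43 hours

Mon: 7:16 AM–12:55 PM = 5 h 39 min; less 30 min break → 5 h 9 min
Tue: 7:02 AM–4:31 PM = 9 h 29 min; less 60 min break → 8 h 29 min
Wed: 7:28 AM–12:18 PM = 4 h 50 min; less 30 min break → 4 h 20 min
Thu: 5:23 AM–2:16 PM = 8 h 53 min; less 10 min break → 8 h 43 min
Fri: 8:24 AM–2:54 PM = 6 h 30 min; less 30 min break → 6 h 0 min
Sat: 6:05 AM–3:09 PM = 9 h 4 min; less 30 min break → 8 h 34 min
Sun: 6:03 AM–1:34 PM = 7 h 31 min; less 20 min break → 7 h 11 min
Total: 5 h 9 min + 8 h 29 min + 4 h 20 min + 8 h 43 min + 6 h 0 min + 8 h 34 min + 7 h 11 min = 48 h 26 min.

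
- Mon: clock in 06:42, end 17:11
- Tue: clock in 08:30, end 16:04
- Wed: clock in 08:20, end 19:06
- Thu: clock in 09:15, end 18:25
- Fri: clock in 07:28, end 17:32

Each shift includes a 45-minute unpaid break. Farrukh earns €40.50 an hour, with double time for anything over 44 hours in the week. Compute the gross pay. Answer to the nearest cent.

€1806.30

Mon: 06:42–17:11 = 10 h 29 min; less 45 min break → 9 h 44 min
Tue: 08:30–16:04 = 7 h 34 min; less 45 min break → 6 h 49 min
Wed: 08:20–19:06 = 10 h 46 min; less 45 min break → 10 h 1 min
Thu: 09:15–18:25 = 9 h 10 min; less 45 min break → 8 h 25 min
Fri: 07:28–17:32 = 10 h 4 min; less 45 min break → 9 h 19 min
Total worked: 44 h 18 min = 2658 min.
Regular 44 h 0 min = 2640 min at €40.50/h; overtime 0 h 18 min = 18 min at €81.00/h.
Pay = (2640 × €40.50 + 18 × €81.00) ÷ 60 = €1806.30.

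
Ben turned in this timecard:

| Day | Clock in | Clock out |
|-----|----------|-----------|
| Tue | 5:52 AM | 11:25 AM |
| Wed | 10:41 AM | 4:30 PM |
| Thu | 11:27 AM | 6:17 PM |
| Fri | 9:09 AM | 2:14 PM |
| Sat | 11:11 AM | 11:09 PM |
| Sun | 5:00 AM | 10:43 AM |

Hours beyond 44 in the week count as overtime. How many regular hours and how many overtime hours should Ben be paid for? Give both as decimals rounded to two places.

Regular 40.97 hours, overtime 0.00 hours

Tue: 5:52 AM–11:25 AM = 5 h 33 min
Wed: 10:41 AM–4:30 PM = 5 h 49 min
Thu: 11:27 AM–6:17 PM = 6 h 50 min
Fri: 9:09 AM–2:14 PM = 5 h 5 min
Sat: 11:11 AM–11:09 PM = 11 h 58 min
Sun: 5:00 AM–10:43 AM = 5 h 43 min
Total worked: 40 h 58 min = 40.97 h.
Threshold 44 h → overtime 0 h 0 min, regular 40 h 58 min.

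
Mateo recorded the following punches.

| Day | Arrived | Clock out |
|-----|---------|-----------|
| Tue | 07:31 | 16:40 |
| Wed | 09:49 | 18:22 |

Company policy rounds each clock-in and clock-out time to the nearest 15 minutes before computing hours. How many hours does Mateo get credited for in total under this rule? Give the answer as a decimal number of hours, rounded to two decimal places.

Tue: in 07:31→07:30, out 16:40→16:45; 9 h 15 min
Wed: in 09:49→09:45, out 18:22→18:15; 8 h 30 min
Total credited: 17 h 45 min.

17.75 hours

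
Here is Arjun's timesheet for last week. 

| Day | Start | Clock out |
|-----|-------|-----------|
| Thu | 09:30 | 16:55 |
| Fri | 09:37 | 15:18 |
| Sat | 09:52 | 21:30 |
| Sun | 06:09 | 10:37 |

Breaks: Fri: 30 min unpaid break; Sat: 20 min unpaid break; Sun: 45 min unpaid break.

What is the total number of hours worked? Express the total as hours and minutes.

27 h 37 min

Thu: 09:30–16:55 = 7 h 25 min
Fri: 09:37–15:18 = 5 h 41 min; less 30 min break → 5 h 11 min
Sat: 09:52–21:30 = 11 h 38 min; less 20 min break → 11 h 18 min
Sun: 06:09–10:37 = 4 h 28 min; less 45 min break → 3 h 43 min
Total: 7 h 25 min + 5 h 11 min + 11 h 18 min + 3 h 43 min = 27 h 37 min.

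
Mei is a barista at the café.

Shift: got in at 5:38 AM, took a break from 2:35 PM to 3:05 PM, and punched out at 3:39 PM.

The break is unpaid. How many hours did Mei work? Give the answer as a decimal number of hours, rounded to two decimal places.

9.52 hours

Shift: 5:38 AM–3:39 PM = 10 h 1 min; less 30 min break → 9 h 31 min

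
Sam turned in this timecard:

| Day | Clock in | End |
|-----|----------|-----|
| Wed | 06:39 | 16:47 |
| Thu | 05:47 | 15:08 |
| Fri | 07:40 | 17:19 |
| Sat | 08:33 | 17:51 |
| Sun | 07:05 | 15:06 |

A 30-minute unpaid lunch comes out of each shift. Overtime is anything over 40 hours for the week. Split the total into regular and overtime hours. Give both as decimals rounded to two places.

Wed: 06:39–16:47 = 10 h 8 min; less 30 min break → 9 h 38 min
Thu: 05:47–15:08 = 9 h 21 min; less 30 min break → 8 h 51 min
Fri: 07:40–17:19 = 9 h 39 min; less 30 min break → 9 h 9 min
Sat: 08:33–17:51 = 9 h 18 min; less 30 min break → 8 h 48 min
Sun: 07:05–15:06 = 8 h 1 min; less 30 min break → 7 h 31 min
Total worked: 43 h 57 min = 43.95 h.
Threshold 40 h → overtime 3 h 57 min, regular 40 h 0 min.

Regular 40.00 hours, overtime 3.95 hours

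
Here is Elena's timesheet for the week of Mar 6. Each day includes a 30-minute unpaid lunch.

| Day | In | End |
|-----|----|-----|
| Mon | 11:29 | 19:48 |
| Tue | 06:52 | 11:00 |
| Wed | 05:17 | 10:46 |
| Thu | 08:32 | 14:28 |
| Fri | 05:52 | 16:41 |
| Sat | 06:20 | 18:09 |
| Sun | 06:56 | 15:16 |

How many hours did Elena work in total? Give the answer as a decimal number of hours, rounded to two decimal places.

Mon: 11:29–19:48 = 8 h 19 min; less 30 min break → 7 h 49 min
Tue: 06:52–11:00 = 4 h 8 min; less 30 min break → 3 h 38 min
Wed: 05:17–10:46 = 5 h 29 min; less 30 min break → 4 h 59 min
Thu: 08:32–14:28 = 5 h 56 min; less 30 min break → 5 h 26 min
Fri: 05:52–16:41 = 10 h 49 min; less 30 min break → 10 h 19 min
Sat: 06:20–18:09 = 11 h 49 min; less 30 min break → 11 h 19 min
Sun: 06:56–15:16 = 8 h 20 min; less 30 min break → 7 h 50 min
Total: 7 h 49 min + 3 h 38 min + 4 h 59 min + 5 h 26 min + 10 h 19 min + 11 h 19 min + 7 h 50 min = 51 h 20 min.

51.33 hours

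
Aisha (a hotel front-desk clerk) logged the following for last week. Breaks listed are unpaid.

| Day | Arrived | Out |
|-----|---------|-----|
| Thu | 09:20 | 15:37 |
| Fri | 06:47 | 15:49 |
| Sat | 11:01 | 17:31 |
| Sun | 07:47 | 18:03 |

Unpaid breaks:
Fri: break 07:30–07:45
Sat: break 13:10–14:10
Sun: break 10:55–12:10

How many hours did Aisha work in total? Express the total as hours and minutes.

29 h 35 min

Thu: 09:20–15:37 = 6 h 17 min
Fri: 06:47–15:49 = 9 h 2 min; less 15 min break → 8 h 47 min
Sat: 11:01–17:31 = 6 h 30 min; less 60 min break → 5 h 30 min
Sun: 07:47–18:03 = 10 h 16 min; less 75 min break → 9 h 1 min
Total: 6 h 17 min + 8 h 47 min + 5 h 30 min + 9 h 1 min = 29 h 35 min.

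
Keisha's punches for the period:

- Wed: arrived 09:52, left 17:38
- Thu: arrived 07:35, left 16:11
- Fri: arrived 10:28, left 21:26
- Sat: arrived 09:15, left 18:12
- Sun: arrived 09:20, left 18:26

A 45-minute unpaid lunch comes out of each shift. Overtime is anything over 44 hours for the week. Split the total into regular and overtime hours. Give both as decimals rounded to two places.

Wed: 09:52–17:38 = 7 h 46 min; less 45 min break → 7 h 1 min
Thu: 07:35–16:11 = 8 h 36 min; less 45 min break → 7 h 51 min
Fri: 10:28–21:26 = 10 h 58 min; less 45 min break → 10 h 13 min
Sat: 09:15–18:12 = 8 h 57 min; less 45 min break → 8 h 12 min
Sun: 09:20–18:26 = 9 h 6 min; less 45 min break → 8 h 21 min
Total worked: 41 h 38 min = 41.63 h.
Threshold 44 h → overtime 0 h 0 min, regular 41 h 38 min.

Regular 41.63 hours, overtime 0.00 hours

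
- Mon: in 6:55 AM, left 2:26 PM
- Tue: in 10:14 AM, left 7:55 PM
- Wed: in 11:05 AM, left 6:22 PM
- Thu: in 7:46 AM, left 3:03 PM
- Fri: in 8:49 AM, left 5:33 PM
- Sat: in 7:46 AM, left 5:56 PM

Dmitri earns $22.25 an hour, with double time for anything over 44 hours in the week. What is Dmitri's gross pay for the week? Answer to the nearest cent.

$1275.67

Mon: 6:55 AM–2:26 PM = 7 h 31 min
Tue: 10:14 AM–7:55 PM = 9 h 41 min
Wed: 11:05 AM–6:22 PM = 7 h 17 min
Thu: 7:46 AM–3:03 PM = 7 h 17 min
Fri: 8:49 AM–5:33 PM = 8 h 44 min
Sat: 7:46 AM–5:56 PM = 10 h 10 min
Total worked: 50 h 40 min = 3040 min.
Regular 44 h 0 min = 2640 min at $22.25/h; overtime 6 h 40 min = 400 min at $44.50/h.
Pay = (2640 × $22.25 + 400 × $44.50) ÷ 60 = $1275.67.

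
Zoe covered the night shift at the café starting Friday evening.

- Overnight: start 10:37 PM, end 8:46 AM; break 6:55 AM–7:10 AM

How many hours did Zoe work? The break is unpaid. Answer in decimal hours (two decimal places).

9.90 hours

Overnight: 10:37 PM → midnight = 1 h 23 min; midnight → 8:46 AM = 8 h 46 min; span 10 h 9 min; less 15 min break → 9 h 54 min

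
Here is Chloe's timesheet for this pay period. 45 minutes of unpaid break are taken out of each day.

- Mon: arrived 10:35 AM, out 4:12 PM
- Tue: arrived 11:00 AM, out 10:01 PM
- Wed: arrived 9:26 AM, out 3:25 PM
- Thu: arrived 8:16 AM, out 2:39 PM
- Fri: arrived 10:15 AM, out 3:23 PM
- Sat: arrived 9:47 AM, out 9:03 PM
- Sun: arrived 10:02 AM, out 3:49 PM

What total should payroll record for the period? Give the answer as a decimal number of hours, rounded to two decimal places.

Mon: 10:35 AM–4:12 PM = 5 h 37 min; less 45 min break → 4 h 52 min
Tue: 11:00 AM–10:01 PM = 11 h 1 min; less 45 min break → 10 h 16 min
Wed: 9:26 AM–3:25 PM = 5 h 59 min; less 45 min break → 5 h 14 min
Thu: 8:16 AM–2:39 PM = 6 h 23 min; less 45 min break → 5 h 38 min
Fri: 10:15 AM–3:23 PM = 5 h 8 min; less 45 min break → 4 h 23 min
Sat: 9:47 AM–9:03 PM = 11 h 16 min; less 45 min break → 10 h 31 min
Sun: 10:02 AM–3:49 PM = 5 h 47 min; less 45 min break → 5 h 2 min
Total: 4 h 52 min + 10 h 16 min + 5 h 14 min + 5 h 38 min + 4 h 23 min + 10 h 31 min + 5 h 2 min = 45 h 56 min.

45.93 hours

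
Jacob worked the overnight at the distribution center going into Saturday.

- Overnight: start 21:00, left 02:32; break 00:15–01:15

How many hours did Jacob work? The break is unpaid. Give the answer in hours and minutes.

Overnight: 21:00 → midnight = 3 h 0 min; midnight → 02:32 = 2 h 32 min; span 5 h 32 min; less 60 min break → 4 h 32 min

4 h 32 min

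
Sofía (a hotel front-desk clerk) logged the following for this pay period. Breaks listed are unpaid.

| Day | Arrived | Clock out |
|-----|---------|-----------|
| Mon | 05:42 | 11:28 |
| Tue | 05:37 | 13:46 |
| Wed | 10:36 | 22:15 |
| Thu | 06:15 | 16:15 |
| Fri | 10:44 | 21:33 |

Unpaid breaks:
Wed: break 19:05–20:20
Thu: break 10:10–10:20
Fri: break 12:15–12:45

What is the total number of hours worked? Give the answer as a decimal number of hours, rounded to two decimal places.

44.47 hours

Mon: 05:42–11:28 = 5 h 46 min
Tue: 05:37–13:46 = 8 h 9 min
Wed: 10:36–22:15 = 11 h 39 min; less 75 min break → 10 h 24 min
Thu: 06:15–16:15 = 10 h 0 min; less 10 min break → 9 h 50 min
Fri: 10:44–21:33 = 10 h 49 min; less 30 min break → 10 h 19 min
Total: 5 h 46 min + 8 h 9 min + 10 h 24 min + 9 h 50 min + 10 h 19 min = 44 h 28 min.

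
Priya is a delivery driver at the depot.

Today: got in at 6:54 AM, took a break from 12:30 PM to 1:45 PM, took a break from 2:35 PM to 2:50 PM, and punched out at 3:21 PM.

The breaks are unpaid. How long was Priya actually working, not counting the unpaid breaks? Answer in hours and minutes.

Today: 6:54 AM–3:21 PM = 8 h 27 min; less 90 min break → 6 h 57 min

6 h 57 min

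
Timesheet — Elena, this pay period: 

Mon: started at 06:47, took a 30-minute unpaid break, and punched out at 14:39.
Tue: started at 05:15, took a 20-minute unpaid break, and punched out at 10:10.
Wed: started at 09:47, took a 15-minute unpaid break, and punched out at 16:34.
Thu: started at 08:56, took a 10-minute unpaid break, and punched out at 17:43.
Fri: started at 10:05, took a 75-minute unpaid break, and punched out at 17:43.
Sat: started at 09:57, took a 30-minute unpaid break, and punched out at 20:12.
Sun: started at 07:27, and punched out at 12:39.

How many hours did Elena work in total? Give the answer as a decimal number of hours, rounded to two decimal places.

48.43 hours

Mon: 06:47–14:39 = 7 h 52 min; less 30 min break → 7 h 22 min
Tue: 05:15–10:10 = 4 h 55 min; less 20 min break → 4 h 35 min
Wed: 09:47–16:34 = 6 h 47 min; less 15 min break → 6 h 32 min
Thu: 08:56–17:43 = 8 h 47 min; less 10 min break → 8 h 37 min
Fri: 10:05–17:43 = 7 h 38 min; less 75 min break → 6 h 23 min
Sat: 09:57–20:12 = 10 h 15 min; less 30 min break → 9 h 45 min
Sun: 07:27–12:39 = 5 h 12 min
Total: 7 h 22 min + 4 h 35 min + 6 h 32 min + 8 h 37 min + 6 h 23 min + 9 h 45 min + 5 h 12 min = 48 h 26 min.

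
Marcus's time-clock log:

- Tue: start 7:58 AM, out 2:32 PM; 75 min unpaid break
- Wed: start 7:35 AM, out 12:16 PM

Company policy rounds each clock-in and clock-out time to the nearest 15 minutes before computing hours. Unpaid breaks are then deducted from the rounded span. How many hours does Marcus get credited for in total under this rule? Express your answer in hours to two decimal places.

Tue: in 7:58 AM→8:00 AM, out 2:32 PM→2:30 PM; 6 h 30 min − 75 min = 5 h 15 min
Wed: in 7:35 AM→7:30 AM, out 12:16 PM→12:15 PM; 4 h 45 min
Total credited: 10 h 0 min.

10.00 hours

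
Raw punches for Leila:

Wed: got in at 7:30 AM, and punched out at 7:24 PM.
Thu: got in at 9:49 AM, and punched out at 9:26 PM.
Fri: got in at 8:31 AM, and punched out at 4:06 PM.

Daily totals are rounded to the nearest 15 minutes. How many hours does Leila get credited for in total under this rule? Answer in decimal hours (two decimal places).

Wed: 7:30 AM–7:24 PM = 11 h 54 min → rounds to 12 h 0 min
Thu: 9:49 AM–9:26 PM = 11 h 37 min → rounds to 11 h 30 min
Fri: 8:31 AM–4:06 PM = 7 h 35 min → rounds to 7 h 30 min
Total credited: 31 h 0 min.

31.00 hours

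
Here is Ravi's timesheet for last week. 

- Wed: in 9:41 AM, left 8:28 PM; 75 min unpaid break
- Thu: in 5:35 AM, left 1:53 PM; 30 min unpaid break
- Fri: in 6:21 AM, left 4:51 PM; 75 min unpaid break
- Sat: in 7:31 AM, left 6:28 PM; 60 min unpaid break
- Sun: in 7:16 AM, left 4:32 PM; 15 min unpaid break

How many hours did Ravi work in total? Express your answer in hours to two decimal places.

Wed: 9:41 AM–8:28 PM = 10 h 47 min; less 75 min break → 9 h 32 min
Thu: 5:35 AM–1:53 PM = 8 h 18 min; less 30 min break → 7 h 48 min
Fri: 6:21 AM–4:51 PM = 10 h 30 min; less 75 min break → 9 h 15 min
Sat: 7:31 AM–6:28 PM = 10 h 57 min; less 60 min break → 9 h 57 min
Sun: 7:16 AM–4:32 PM = 9 h 16 min; less 15 min break → 9 h 1 min
Total: 9 h 32 min + 7 h 48 min + 9 h 15 min + 9 h 57 min + 9 h 1 min = 45 h 33 min.

45.55 hours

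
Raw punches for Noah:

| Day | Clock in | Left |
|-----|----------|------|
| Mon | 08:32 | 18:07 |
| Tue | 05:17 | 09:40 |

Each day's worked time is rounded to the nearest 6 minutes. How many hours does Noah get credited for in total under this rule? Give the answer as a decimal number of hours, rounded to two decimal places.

Mon: 08:32–18:07 = 9 h 35 min → rounds to 9 h 36 min
Tue: 05:17–09:40 = 4 h 23 min → rounds to 4 h 24 min
Total credited: 14 h 0 min.

14.00 hours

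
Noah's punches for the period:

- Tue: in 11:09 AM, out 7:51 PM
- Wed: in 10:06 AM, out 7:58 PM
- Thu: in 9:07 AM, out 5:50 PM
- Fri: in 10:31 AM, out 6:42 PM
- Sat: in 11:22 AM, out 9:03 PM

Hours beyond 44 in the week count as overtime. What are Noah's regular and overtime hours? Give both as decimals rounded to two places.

Tue: 11:09 AM–7:51 PM = 8 h 42 min
Wed: 10:06 AM–7:58 PM = 9 h 52 min
Thu: 9:07 AM–5:50 PM = 8 h 43 min
Fri: 10:31 AM–6:42 PM = 8 h 11 min
Sat: 11:22 AM–9:03 PM = 9 h 41 min
Total worked: 45 h 9 min = 45.15 h.
Threshold 44 h → overtime 1 h 9 min, regular 44 h 0 min.

Regular 44.00 hours, overtime 1.15 hours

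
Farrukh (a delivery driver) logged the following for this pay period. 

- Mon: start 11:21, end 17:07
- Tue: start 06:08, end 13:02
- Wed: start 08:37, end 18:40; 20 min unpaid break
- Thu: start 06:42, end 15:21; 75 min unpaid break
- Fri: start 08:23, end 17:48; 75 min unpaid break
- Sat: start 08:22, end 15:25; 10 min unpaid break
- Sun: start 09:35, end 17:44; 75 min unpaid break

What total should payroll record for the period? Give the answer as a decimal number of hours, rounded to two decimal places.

51.73 hours

Mon: 11:21–17:07 = 5 h 46 min
Tue: 06:08–13:02 = 6 h 54 min
Wed: 08:37–18:40 = 10 h 3 min; less 20 min break → 9 h 43 min
Thu: 06:42–15:21 = 8 h 39 min; less 75 min break → 7 h 24 min
Fri: 08:23–17:48 = 9 h 25 min; less 75 min break → 8 h 10 min
Sat: 08:22–15:25 = 7 h 3 min; less 10 min break → 6 h 53 min
Sun: 09:35–17:44 = 8 h 9 min; less 75 min break → 6 h 54 min
Total: 5 h 46 min + 6 h 54 min + 9 h 43 min + 7 h 24 min + 8 h 10 min + 6 h 53 min + 6 h 54 min = 51 h 44 min.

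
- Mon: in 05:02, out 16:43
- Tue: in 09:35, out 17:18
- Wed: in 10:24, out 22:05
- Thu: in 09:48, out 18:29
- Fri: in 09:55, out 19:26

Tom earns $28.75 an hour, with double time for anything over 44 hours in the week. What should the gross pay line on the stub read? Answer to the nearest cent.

Mon: 05:02–16:43 = 11 h 41 min
Tue: 09:35–17:18 = 7 h 43 min
Wed: 10:24–22:05 = 11 h 41 min
Thu: 09:48–18:29 = 8 h 41 min
Fri: 09:55–19:26 = 9 h 31 min
Total worked: 49 h 17 min = 2957 min.
Regular 44 h 0 min = 2640 min at $28.75/h; overtime 5 h 17 min = 317 min at $57.50/h.
Pay = (2640 × $28.75 + 317 × $57.50) ÷ 60 = $1568.79.

$1568.79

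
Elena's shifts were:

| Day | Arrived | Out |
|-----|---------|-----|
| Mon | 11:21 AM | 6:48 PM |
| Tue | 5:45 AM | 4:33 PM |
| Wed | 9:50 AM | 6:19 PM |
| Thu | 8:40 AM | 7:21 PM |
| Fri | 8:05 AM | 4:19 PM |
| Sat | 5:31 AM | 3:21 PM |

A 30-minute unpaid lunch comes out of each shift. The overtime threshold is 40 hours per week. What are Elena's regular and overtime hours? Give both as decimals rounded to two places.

Mon: 11:21 AM–6:48 PM = 7 h 27 min; less 30 min break → 6 h 57 min
Tue: 5:45 AM–4:33 PM = 10 h 48 min; less 30 min break → 10 h 18 min
Wed: 9:50 AM–6:19 PM = 8 h 29 min; less 30 min break → 7 h 59 min
Thu: 8:40 AM–7:21 PM = 10 h 41 min; less 30 min break → 10 h 11 min
Fri: 8:05 AM–4:19 PM = 8 h 14 min; less 30 min break → 7 h 44 min
Sat: 5:31 AM–3:21 PM = 9 h 50 min; less 30 min break → 9 h 20 min
Total worked: 52 h 29 min = 52.48 h.
Threshold 40 h → overtime 12 h 29 min, regular 40 h 0 min.

Regular 40.00 hours, overtime 12.48 hours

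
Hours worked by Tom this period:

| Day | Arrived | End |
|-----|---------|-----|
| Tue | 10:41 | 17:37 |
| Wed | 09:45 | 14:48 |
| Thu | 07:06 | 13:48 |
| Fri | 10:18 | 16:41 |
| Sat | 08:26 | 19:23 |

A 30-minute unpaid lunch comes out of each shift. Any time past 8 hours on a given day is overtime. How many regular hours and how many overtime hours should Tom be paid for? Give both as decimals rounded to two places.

Tue: 10:41–17:37 = 6 h 56 min; less 30 min break → 6 h 26 min
Wed: 09:45–14:48 = 5 h 3 min; less 30 min break → 4 h 33 min
Thu: 07:06–13:48 = 6 h 42 min; less 30 min break → 6 h 12 min
Fri: 10:18–16:41 = 6 h 23 min; less 30 min break → 5 h 53 min
Sat: 08:26–19:23 = 10 h 57 min; less 30 min break → 10 h 27 min
Tue reg 6 h 26 min / OT 0 h 0 min; Wed reg 4 h 33 min / OT 0 h 0 min; Thu reg 6 h 12 min / OT 0 h 0 min; Fri reg 5 h 53 min / OT 0 h 0 min; Sat reg 8 h 0 min / OT 2 h 27 min.
Totals: regular 31 h 4 min, overtime 2 h 27 min.

Regular 31.07 hours, overtime 2.45 hours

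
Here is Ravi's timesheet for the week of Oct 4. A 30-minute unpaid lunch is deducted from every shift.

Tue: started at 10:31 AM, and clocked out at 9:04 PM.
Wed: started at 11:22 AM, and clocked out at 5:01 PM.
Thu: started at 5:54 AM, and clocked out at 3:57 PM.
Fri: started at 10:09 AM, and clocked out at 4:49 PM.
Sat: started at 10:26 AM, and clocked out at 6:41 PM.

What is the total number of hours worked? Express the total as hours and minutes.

Tue: 10:31 AM–9:04 PM = 10 h 33 min; less 30 min break → 10 h 3 min
Wed: 11:22 AM–5:01 PM = 5 h 39 min; less 30 min break → 5 h 9 min
Thu: 5:54 AM–3:57 PM = 10 h 3 min; less 30 min break → 9 h 33 min
Fri: 10:09 AM–4:49 PM = 6 h 40 min; less 30 min break → 6 h 10 min
Sat: 10:26 AM–6:41 PM = 8 h 15 min; less 30 min break → 7 h 45 min
Total: 10 h 3 min + 5 h 9 min + 9 h 33 min + 6 h 10 min + 7 h 45 min = 38 h 40 min.

38 h 40 min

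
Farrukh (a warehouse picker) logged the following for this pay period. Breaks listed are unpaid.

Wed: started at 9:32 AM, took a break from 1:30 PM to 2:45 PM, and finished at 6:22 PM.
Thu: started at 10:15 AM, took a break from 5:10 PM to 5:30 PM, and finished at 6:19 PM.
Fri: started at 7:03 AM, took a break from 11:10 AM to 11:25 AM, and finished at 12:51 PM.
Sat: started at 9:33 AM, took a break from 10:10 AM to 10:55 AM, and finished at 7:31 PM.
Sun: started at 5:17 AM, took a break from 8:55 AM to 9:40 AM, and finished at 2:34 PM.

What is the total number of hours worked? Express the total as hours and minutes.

Wed: 9:32 AM–6:22 PM = 8 h 50 min; less 75 min break → 7 h 35 min
Thu: 10:15 AM–6:19 PM = 8 h 4 min; less 20 min break → 7 h 44 min
Fri: 7:03 AM–12:51 PM = 5 h 48 min; less 15 min break → 5 h 33 min
Sat: 9:33 AM–7:31 PM = 9 h 58 min; less 45 min break → 9 h 13 min
Sun: 5:17 AM–2:34 PM = 9 h 17 min; less 45 min break → 8 h 32 min
Total: 7 h 35 min + 7 h 44 min + 5 h 33 min + 9 h 13 min + 8 h 32 min = 38 h 37 min.

38 h 37 min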